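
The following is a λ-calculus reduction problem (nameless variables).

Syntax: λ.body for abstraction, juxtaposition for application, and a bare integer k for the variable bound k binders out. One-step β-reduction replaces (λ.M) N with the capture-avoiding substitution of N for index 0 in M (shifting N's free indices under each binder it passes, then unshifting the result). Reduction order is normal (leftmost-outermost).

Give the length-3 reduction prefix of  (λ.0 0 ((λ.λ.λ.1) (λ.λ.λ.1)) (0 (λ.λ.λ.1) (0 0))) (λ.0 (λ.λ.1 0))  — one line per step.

  start: (λ.0 0 ((λ.λ.λ.1) (λ.λ.λ.1)) (0 (λ.λ.λ.1) (0 0))) (λ.0 (λ.λ.1 0))
  [1] (λ.0 (λ.λ.1 0)) (λ.0 (λ.λ.1 0)) ((λ.λ.λ.1) (λ.λ.λ.1)) ((λ.0 (λ.λ.1 0)) (λ.λ.λ.1) ((λ.0 (λ.λ.1 0)) (λ.0 (λ.λ.1 0))))
  [2] (λ.0 (λ.λ.1 0)) (λ.λ.1 0) ((λ.λ.λ.1) (λ.λ.λ.1)) ((λ.0 (λ.λ.1 0)) (λ.λ.λ.1) ((λ.0 (λ.λ.1 0)) (λ.0 (λ.λ.1 0))))
  [3] (λ.λ.1 0) (λ.λ.1 0) ((λ.λ.λ.1) (λ.λ.λ.1)) ((λ.0 (λ.λ.1 0)) (λ.λ.λ.1) ((λ.0 (λ.λ.1 0)) (λ.0 (λ.λ.1 0))))

Answer: after 3 steps: (λ.λ.1 0) (λ.λ.1 0) ((λ.λ.λ.1) (λ.λ.λ.1)) ((λ.0 (λ.λ.1 0)) (λ.λ.λ.1) ((λ.0 (λ.λ.1 0)) (λ.0 (λ.λ.1 0))))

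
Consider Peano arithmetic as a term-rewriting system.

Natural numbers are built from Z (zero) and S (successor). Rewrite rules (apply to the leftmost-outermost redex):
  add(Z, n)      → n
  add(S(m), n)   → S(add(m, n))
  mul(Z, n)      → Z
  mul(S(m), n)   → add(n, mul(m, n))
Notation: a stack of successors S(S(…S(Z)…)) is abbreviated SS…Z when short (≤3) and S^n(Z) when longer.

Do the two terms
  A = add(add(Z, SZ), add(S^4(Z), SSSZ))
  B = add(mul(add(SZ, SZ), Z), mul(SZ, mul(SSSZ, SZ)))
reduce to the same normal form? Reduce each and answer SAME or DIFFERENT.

Answer: DIFFERENT — A ⇓ S^8(Z), B ⇓ SSSZ

Working:
Term A:
  start: add(add(Z, SZ), add(S^4(Z), SSSZ))
  step 1: add(SZ, add(S^4(Z), SSSZ))
  step 2: S(add(Z, add(S^4(Z), SSSZ)))
  step 3: S(add(S^4(Z), SSSZ))
  step 4: S(S(add(SSSZ, SSSZ)))
  step 5: S(S(S(add(SSZ, SSSZ))))
  step 6: S(S(S(S(add(SZ, SSSZ)))))
  step 7: S(S(S(S(S(add(Z, SSSZ))))))
  step 8: S^8(Z)

Term B:
  start: add(mul(add(SZ, SZ), Z), mul(SZ, mul(SSSZ, SZ)))
  step 1: add(mul(S(add(Z, SZ)), Z), mul(SZ, mul(SSSZ, SZ)))
  step 2: add(add(Z, mul(add(Z, SZ), Z)), mul(SZ, mul(SSSZ, SZ)))
  step 3: add(mul(add(Z, SZ), Z), mul(SZ, mul(SSSZ, SZ)))
  step 4: add(mul(SZ, Z), mul(SZ, mul(SSSZ, SZ)))
  step 5: add(add(Z, mul(Z, Z)), mul(SZ, mul(SSSZ, SZ)))
  step 6: add(mul(Z, Z), mul(SZ, mul(SSSZ, SZ)))
  step 7: add(Z, mul(SZ, mul(SSSZ, SZ)))
  step 8: mul(SZ, mul(SSSZ, SZ))
  step 9: add(mul(SSSZ, SZ), mul(Z, mul(SSSZ, SZ)))
  step 10: add(add(SZ, mul(SSZ, SZ)), mul(Z, mul(SSSZ, SZ)))
  step 11: add(S(add(Z, mul(SSZ, SZ))), mul(Z, mul(SSSZ, SZ)))
  step 12: S(add(add(Z, mul(SSZ, SZ)), mul(Z, mul(SSSZ, SZ))))
  step 13: S(add(mul(SSZ, SZ), mul(Z, mul(SSSZ, SZ))))
  step 14: S(add(add(SZ, mul(SZ, SZ)), mul(Z, mul(SSSZ, SZ))))
  step 15: S(add(S(add(Z, mul(SZ, SZ))), mul(Z, mul(SSSZ, SZ))))
  step 16: S(S(add(add(Z, mul(SZ, SZ)), mul(Z, mul(SSSZ, SZ)))))
  step 17: S(S(add(mul(SZ, SZ), mul(Z, mul(SSSZ, SZ)))))
  step 18: S(S(add(add(SZ, mul(Z, SZ)), mul(Z, mul(SSSZ, SZ)))))
  step 19: S(S(add(S(add(Z, mul(Z, SZ))), mul(Z, mul(SSSZ, SZ)))))
  step 20: S(S(S(add(add(Z, mul(Z, SZ)), mul(Z, mul(SSSZ, SZ))))))
  step 21: S(S(S(add(mul(Z, SZ), mul(Z, mul(SSSZ, SZ))))))
  step 22: S(S(S(add(Z, mul(Z, mul(SSSZ, SZ))))))
  step 23: S(S(S(mul(Z, mul(SSSZ, SZ)))))
  step 24: SSSZ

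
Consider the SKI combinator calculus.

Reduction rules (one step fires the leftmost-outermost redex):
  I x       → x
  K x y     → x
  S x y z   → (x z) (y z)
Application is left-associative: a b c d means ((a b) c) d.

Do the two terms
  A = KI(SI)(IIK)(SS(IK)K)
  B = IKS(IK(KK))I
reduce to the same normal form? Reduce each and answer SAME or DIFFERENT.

Answer: DIFFERENT — A ⇓ K(SK(KK)), B ⇓ SI

Reduction:
Term A:
  start: KI(SI)(IIK)(SS(IK)K)
  step 1: I(IIK)(SS(IK)K)
  step 2: IIK(SS(IK)K)
  step 3: IK(SS(IK)K)
  step 4: K(SS(IK)K)
  step 5: K(SK(IKK))
  step 6: K(SK(KK))

Term B:
  start: IKS(IK(KK))I
  step 1: KS(IK(KK))I
  step 2: SI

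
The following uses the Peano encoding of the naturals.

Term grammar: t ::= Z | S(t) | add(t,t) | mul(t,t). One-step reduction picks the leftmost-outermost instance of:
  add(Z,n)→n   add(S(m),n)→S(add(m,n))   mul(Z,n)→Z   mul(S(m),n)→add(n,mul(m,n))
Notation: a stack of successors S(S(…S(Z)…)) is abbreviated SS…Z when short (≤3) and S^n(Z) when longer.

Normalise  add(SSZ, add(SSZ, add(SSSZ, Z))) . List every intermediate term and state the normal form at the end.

Answer: normal form = S^7(Z)  (in 10 steps)

Reduction:
  start: add(SSZ, add(SSZ, add(SSSZ, Z)))
  →1  S(add(SZ, add(SSZ, add(SSSZ, Z))))
  →2  S(S(add(Z, add(SSZ, add(SSSZ, Z)))))
  →3  S(S(add(SSZ, add(SSSZ, Z))))
  →4  S(S(S(add(SZ, add(SSSZ, Z)))))
  →5  S(S(S(S(add(Z, add(SSSZ, Z))))))
  →6  S(S(S(S(add(SSSZ, Z)))))
  →7  S(S(S(S(S(add(SSZ, Z))))))
  →8  S(S(S(S(S(S(add(SZ, Z)))))))
  →9  S(S(S(S(S(S(S(add(Z, Z))))))))
  →10  S^7(Z)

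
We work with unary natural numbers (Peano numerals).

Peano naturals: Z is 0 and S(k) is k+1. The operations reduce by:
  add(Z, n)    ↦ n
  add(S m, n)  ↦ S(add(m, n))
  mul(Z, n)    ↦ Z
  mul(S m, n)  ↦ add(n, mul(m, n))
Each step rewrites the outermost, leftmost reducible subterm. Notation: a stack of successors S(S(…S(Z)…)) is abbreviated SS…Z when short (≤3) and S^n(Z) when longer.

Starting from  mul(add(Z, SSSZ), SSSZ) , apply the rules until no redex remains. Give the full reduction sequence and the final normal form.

Answer: normal form = S^9(Z)  (in 17 steps)

Reduction:
  start: mul(add(Z, SSSZ), SSSZ)
  →1  mul(SSSZ, SSSZ)
  →2  add(SSSZ, mul(SSZ, SSSZ))
  →3  S(add(SSZ, mul(SSZ, SSSZ)))
  →4  S(S(add(SZ, mul(SSZ, SSSZ))))
  →5  S(S(S(add(Z, mul(SSZ, SSSZ)))))
  →6  S(S(S(mul(SSZ, SSSZ))))
  →7  S(S(S(add(SSSZ, mul(SZ, SSSZ)))))
  →8  S(S(S(S(add(SSZ, mul(SZ, SSSZ))))))
  →9  S(S(S(S(S(add(SZ, mul(SZ, SSSZ)))))))
  →10  S(S(S(S(S(S(add(Z, mul(SZ, SSSZ))))))))
  →11  S(S(S(S(S(S(mul(SZ, SSSZ)))))))
  →12  S(S(S(S(S(S(add(SSSZ, mul(Z, SSSZ))))))))
  →13  S(S(S(S(S(S(S(add(SSZ, mul(Z, SSSZ)))))))))
  →14  S(S(S(S(S(S(S(S(add(SZ, mul(Z, SSSZ))))))))))
  →15  S(S(S(S(S(S(S(S(S(add(Z, mul(Z, SSSZ)))))))))))
  →16  S(S(S(S(S(S(S(S(S(mul(Z, SSSZ))))))))))
  →17  S^9(Z)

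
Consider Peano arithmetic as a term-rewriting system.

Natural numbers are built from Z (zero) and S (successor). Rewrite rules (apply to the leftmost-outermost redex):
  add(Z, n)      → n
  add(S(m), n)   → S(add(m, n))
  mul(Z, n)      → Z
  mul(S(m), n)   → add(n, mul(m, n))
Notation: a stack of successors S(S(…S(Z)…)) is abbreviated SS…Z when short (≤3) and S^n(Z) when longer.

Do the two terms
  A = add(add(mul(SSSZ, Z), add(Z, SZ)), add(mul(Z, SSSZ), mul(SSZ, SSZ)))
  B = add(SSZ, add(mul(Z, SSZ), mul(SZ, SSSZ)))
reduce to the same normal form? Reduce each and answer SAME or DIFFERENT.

Answer: SAME — A ⇓ S^5(Z), B ⇓ S^5(Z)

Working:
Term A:
  start: add(add(mul(SSSZ, Z), add(Z, SZ)), add(mul(Z, SSSZ), mul(SSZ, SSZ)))
  [1] add(add(add(Z, mul(SSZ, Z)), add(Z, SZ)), add(mul(Z, SSSZ), mul(SSZ, SSZ)))
  [2] add(add(mul(SSZ, Z), add(Z, SZ)), add(mul(Z, SSSZ), mul(SSZ, SSZ)))
  [3] add(add(add(Z, mul(SZ, Z)), add(Z, SZ)), add(mul(Z, SSSZ), mul(SSZ, SSZ)))
  [4] add(add(mul(SZ, Z), add(Z, SZ)), add(mul(Z, SSSZ), mul(SSZ, SSZ)))
  [5] add(add(add(Z, mul(Z, Z)), add(Z, SZ)), add(mul(Z, SSSZ), mul(SSZ, SSZ)))
  [6] add(add(mul(Z, Z), add(Z, SZ)), add(mul(Z, SSSZ), mul(SSZ, SSZ)))
  [7] add(add(Z, add(Z, SZ)), add(mul(Z, SSSZ), mul(SSZ, SSZ)))
  [8] add(add(Z, SZ), add(mul(Z, SSSZ), mul(SSZ, SSZ)))
  [9] add(SZ, add(mul(Z, SSSZ), mul(SSZ, SSZ)))
  [10] S(add(Z, add(mul(Z, SSSZ), mul(SSZ, SSZ))))
  [11] S(add(mul(Z, SSSZ), mul(SSZ, SSZ)))
  [12] S(add(Z, mul(SSZ, SSZ)))
  [13] S(mul(SSZ, SSZ))
  [14] S(add(SSZ, mul(SZ, SSZ)))
  [15] S(S(add(SZ, mul(SZ, SSZ))))
  [16] S(S(S(add(Z, mul(SZ, SSZ)))))
  [17] S(S(S(mul(SZ, SSZ))))
  [18] S(S(S(add(SSZ, mul(Z, SSZ)))))
  [19] S(S(S(S(add(SZ, mul(Z, SSZ))))))
  [20] S(S(S(S(S(add(Z, mul(Z, SSZ)))))))
  [21] S(S(S(S(S(mul(Z, SSZ))))))
  [22] S^5(Z)

Term B:
  start: add(SSZ, add(mul(Z, SSZ), mul(SZ, SSSZ)))
  [1] S(add(SZ, add(mul(Z, SSZ), mul(SZ, SSSZ))))
  [2] S(S(add(Z, add(mul(Z, SSZ), mul(SZ, SSSZ)))))
  [3] S(S(add(mul(Z, SSZ), mul(SZ, SSSZ))))
  [4] S(S(add(Z, mul(SZ, SSSZ))))
  [5] S(S(mul(SZ, SSSZ)))
  [6] S(S(add(SSSZ, mul(Z, SSSZ))))
  [7] S(S(S(add(SSZ, mul(Z, SSSZ)))))
  [8] S(S(S(S(add(SZ, mul(Z, SSSZ))))))
  [9] S(S(S(S(S(add(Z, mul(Z, SSSZ)))))))
  [10] S(S(S(S(S(mul(Z, SSSZ))))))
  [11] S^5(Z)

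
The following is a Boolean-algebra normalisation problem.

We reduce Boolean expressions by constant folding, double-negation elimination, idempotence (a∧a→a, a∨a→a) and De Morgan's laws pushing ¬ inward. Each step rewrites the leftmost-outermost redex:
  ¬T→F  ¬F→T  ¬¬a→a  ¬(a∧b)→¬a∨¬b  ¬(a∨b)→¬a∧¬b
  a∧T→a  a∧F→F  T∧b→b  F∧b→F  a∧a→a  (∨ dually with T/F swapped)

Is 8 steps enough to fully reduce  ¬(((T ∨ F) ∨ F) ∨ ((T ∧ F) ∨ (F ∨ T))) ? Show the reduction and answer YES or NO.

  start: ¬(((T ∨ F) ∨ F) ∨ ((T ∧ F) ∨ (F ∨ T)))
  [1] ¬((T ∨ F) ∨ F) ∧ ¬((T ∧ F) ∨ (F ∨ T))
  [2] (¬(T ∨ F) ∧ ¬F) ∧ ¬((T ∧ F) ∨ (F ∨ T))
  [3] ((¬T ∧ ¬F) ∧ ¬F) ∧ ¬((T ∧ F) ∨ (F ∨ T))
  [4] ((F ∧ ¬F) ∧ ¬F) ∧ ¬((T ∧ F) ∨ (F ∨ T))
  [5] (F ∧ ¬F) ∧ ¬((T ∧ F) ∨ (F ∨ T))
  [6] F ∧ ¬((T ∧ F) ∨ (F ∨ T))
  [7] F

Answer: YES — reaches normal form F in 7 ≤ 8 steps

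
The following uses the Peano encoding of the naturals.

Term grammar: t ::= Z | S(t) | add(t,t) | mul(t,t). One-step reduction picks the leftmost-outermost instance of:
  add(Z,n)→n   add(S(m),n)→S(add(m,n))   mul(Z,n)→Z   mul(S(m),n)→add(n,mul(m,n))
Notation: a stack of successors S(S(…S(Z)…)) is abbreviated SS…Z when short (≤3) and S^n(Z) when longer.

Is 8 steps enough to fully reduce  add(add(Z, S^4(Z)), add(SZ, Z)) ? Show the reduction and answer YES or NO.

  start: add(add(Z, S^4(Z)), add(SZ, Z))
  →1  add(S^4(Z), add(SZ, Z))
  →2  S(add(SSSZ, add(SZ, Z)))
  →3  S(S(add(SSZ, add(SZ, Z))))
  →4  S(S(S(add(SZ, add(SZ, Z)))))
  →5  S(S(S(S(add(Z, add(SZ, Z))))))
  →6  S(S(S(S(add(SZ, Z)))))
  →7  S(S(S(S(S(add(Z, Z))))))
  →8  S^5(Z)

Answer: YES — reaches normal form S^5(Z) in 8 ≤ 8 steps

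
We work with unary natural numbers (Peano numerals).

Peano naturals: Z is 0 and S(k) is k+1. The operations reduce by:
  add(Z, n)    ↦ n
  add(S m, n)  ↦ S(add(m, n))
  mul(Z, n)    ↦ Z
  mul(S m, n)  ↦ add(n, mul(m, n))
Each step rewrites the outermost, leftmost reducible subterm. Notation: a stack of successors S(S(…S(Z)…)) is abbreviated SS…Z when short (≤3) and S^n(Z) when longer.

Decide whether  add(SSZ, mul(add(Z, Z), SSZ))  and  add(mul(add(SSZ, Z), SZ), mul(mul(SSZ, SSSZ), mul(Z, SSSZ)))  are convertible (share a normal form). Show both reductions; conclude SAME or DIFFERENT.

Term A:
  start: add(SSZ, mul(add(Z, Z), SSZ))
  [1] S(add(SZ, mul(add(Z, Z), SSZ)))
  [2] S(S(add(Z, mul(add(Z, Z), SSZ))))
  [3] S(S(mul(add(Z, Z), SSZ)))
  [4] S(S(mul(Z, SSZ)))
  [5] SSZ

Term B:
  start: add(mul(add(SSZ, Z), SZ), mul(mul(SSZ, SSSZ), mul(Z, SSSZ)))
  [1] add(mul(S(add(SZ, Z)), SZ), mul(mul(SSZ, SSSZ), mul(Z, SSSZ)))
  [2] add(add(SZ, mul(add(SZ, Z), SZ)), mul(mul(SSZ, SSSZ), mul(Z, SSSZ)))
  [3] add(S(add(Z, mul(add(SZ, Z), SZ))), mul(mul(SSZ, SSSZ), mul(Z, SSSZ)))
  [4] S(add(add(Z, mul(add(SZ, Z), SZ)), mul(mul(SSZ, SSSZ), mul(Z, SSSZ))))
  [5] S(add(mul(add(SZ, Z), SZ), mul(mul(SSZ, SSSZ), mul(Z, SSSZ))))
  [6] S(add(mul(S(add(Z, Z)), SZ), mul(mul(SSZ, SSSZ), mul(Z, SSSZ))))
  [7] S(add(add(SZ, mul(add(Z, Z), SZ)), mul(mul(SSZ, SSSZ), mul(Z, SSSZ))))
  [8] S(add(S(add(Z, mul(add(Z, Z), SZ))), mul(mul(SSZ, SSSZ), mul(Z, SSSZ))))
  [9] S(S(add(add(Z, mul(add(Z, Z), SZ)), mul(mul(SSZ, SSSZ), mul(Z, SSSZ)))))
  [10] S(S(add(mul(add(Z, Z), SZ), mul(mul(SSZ, SSSZ), mul(Z, SSSZ)))))
  [11] S(S(add(mul(Z, SZ), mul(mul(SSZ, SSSZ), mul(Z, SSSZ)))))
  [12] S(S(add(Z, mul(mul(SSZ, SSSZ), mul(Z, SSSZ)))))
  [13] S(S(mul(mul(SSZ, SSSZ), mul(Z, SSSZ))))
  [14] S(S(mul(add(SSSZ, mul(SZ, SSSZ)), mul(Z, SSSZ))))
  [15] S(S(mul(S(add(SSZ, mul(SZ, SSSZ))), mul(Z, SSSZ))))
  [16] S(S(add(mul(Z, SSSZ), mul(add(SSZ, mul(SZ, SSSZ)), mul(Z, SSSZ)))))
  [17] S(S(add(Z, mul(add(SSZ, mul(SZ, SSSZ)), mul(Z, SSSZ)))))
  [18] S(S(mul(add(SSZ, mul(SZ, SSSZ)), mul(Z, SSSZ))))
  [19] S(S(mul(S(add(SZ, mul(SZ, SSSZ))), mul(Z, SSSZ))))
  [20] S(S(add(mul(Z, SSSZ), mul(add(SZ, mul(SZ, SSSZ)), mul(Z, SSSZ)))))
  [21] S(S(add(Z, mul(add(SZ, mul(SZ, SSSZ)), mul(Z, SSSZ)))))
  [22] S(S(mul(add(SZ, mul(SZ, SSSZ)), mul(Z, SSSZ))))
  [23] S(S(mul(S(add(Z, mul(SZ, SSSZ))), mul(Z, SSSZ))))
  [24] S(S(add(mul(Z, SSSZ), mul(add(Z, mul(SZ, SSSZ)), mul(Z, SSSZ)))))
  [25] S(S(add(Z, mul(add(Z, mul(SZ, SSSZ)), mul(Z, SSSZ)))))
  [26] S(S(mul(add(Z, mul(SZ, SSSZ)), mul(Z, SSSZ))))
  [27] S(S(mul(mul(SZ, SSSZ), mul(Z, SSSZ))))
  [28] S(S(mul(add(SSSZ, mul(Z, SSSZ)), mul(Z, SSSZ))))
  [29] S(S(mul(S(add(SSZ, mul(Z, SSSZ))), mul(Z, SSSZ))))
  [30] S(S(add(mul(Z, SSSZ), mul(add(SSZ, mul(Z, SSSZ)), mul(Z, SSSZ)))))
  [31] S(S(add(Z, mul(add(SSZ, mul(Z, SSSZ)), mul(Z, SSSZ)))))
  [32] S(S(mul(add(SSZ, mul(Z, SSSZ)), mul(Z, SSSZ))))
  [33] S(S(mul(S(add(SZ, mul(Z, SSSZ))), mul(Z, SSSZ))))
  [34] S(S(add(mul(Z, SSSZ), mul(add(SZ, mul(Z, SSSZ)), mul(Z, SSSZ)))))
  [35] S(S(add(Z, mul(add(SZ, mul(Z, SSSZ)), mul(Z, SSSZ)))))
  [36] S(S(mul(add(SZ, mul(Z, SSSZ)), mul(Z, SSSZ))))
  [37] S(S(mul(S(add(Z, mul(Z, SSSZ))), mul(Z, SSSZ))))
  [38] S(S(add(mul(Z, SSSZ), mul(add(Z, mul(Z, SSSZ)), mul(Z, SSSZ)))))
  [39] S(S(add(Z, mul(add(Z, mul(Z, SSSZ)), mul(Z, SSSZ)))))
  [40] S(S(mul(add(Z, mul(Z, SSSZ)), mul(Z, SSSZ))))
  [41] S(S(mul(mul(Z, SSSZ), mul(Z, SSSZ))))
  [42] S(S(mul(Z, mul(Z, SSSZ))))
  [43] SSZ

Answer: SAME — A ⇓ SSZ, B ⇓ SSZ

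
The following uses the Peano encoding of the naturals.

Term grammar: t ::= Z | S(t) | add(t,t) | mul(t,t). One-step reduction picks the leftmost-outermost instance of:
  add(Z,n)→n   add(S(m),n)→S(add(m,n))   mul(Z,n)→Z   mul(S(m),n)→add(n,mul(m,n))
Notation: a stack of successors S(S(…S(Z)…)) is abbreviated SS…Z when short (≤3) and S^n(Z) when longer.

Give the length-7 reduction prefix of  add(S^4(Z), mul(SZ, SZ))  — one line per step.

Answer: after 7 steps: S(S(S(S(S(add(Z, mul(Z, SZ)))))))

Reduction:
  start: add(S^4(Z), mul(SZ, SZ))
  →1  S(add(SSSZ, mul(SZ, SZ)))
  →2  S(S(add(SSZ, mul(SZ, SZ))))
  →3  S(S(S(add(SZ, mul(SZ, SZ)))))
  →4  S(S(S(S(add(Z, mul(SZ, SZ))))))
  →5  S(S(S(S(mul(SZ, SZ)))))
  →6  S(S(S(S(add(SZ, mul(Z, SZ))))))
  →7  S(S(S(S(S(add(Z, mul(Z, SZ)))))))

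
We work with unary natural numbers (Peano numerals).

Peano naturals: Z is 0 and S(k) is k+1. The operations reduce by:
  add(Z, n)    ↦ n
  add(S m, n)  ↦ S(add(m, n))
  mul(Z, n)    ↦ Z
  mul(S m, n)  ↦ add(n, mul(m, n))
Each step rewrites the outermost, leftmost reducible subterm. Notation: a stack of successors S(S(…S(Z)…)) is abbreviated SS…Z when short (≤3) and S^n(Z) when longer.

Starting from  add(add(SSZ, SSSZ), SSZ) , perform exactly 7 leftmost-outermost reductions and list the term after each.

  start: add(add(SSZ, SSSZ), SSZ)
  →1  add(S(add(SZ, SSSZ)), SSZ)
  →2  S(add(add(SZ, SSSZ), SSZ))
  →3  S(add(S(add(Z, SSSZ)), SSZ))
  →4  S(S(add(add(Z, SSSZ), SSZ)))
  →5  S(S(add(SSSZ, SSZ)))
  →6  S(S(S(add(SSZ, SSZ))))
  →7  S(S(S(S(add(SZ, SSZ)))))

Answer: after 7 steps: S(S(S(S(add(SZ, SSZ)))))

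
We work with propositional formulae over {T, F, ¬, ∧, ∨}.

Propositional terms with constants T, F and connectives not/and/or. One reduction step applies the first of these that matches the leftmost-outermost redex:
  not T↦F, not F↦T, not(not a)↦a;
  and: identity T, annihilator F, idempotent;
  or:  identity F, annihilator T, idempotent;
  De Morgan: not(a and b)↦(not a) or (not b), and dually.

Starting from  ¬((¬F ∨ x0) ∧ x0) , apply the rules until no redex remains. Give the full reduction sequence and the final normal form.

  start: ¬((¬F ∨ x0) ∧ x0)
  [1] ¬(¬F ∨ x0) ∨ ¬x0
  [2] (¬¬F ∧ ¬x0) ∨ ¬x0
  [3] (F ∧ ¬x0) ∨ ¬x0
  [4] F ∨ ¬x0
  [5] ¬x0

Answer: normal form = ¬x0  (in 5 steps)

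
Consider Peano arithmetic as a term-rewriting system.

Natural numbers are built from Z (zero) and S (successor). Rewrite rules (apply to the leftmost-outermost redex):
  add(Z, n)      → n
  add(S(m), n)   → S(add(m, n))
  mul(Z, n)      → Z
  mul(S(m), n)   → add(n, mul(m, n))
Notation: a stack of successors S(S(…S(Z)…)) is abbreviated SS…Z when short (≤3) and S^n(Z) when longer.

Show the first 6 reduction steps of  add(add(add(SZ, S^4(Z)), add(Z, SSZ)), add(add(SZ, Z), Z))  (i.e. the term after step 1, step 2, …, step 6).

Answer: after 6 steps: S(S(add(add(SSSZ, add(Z, SSZ)), add(add(SZ, Z), Z))))

Reduction:
  start: add(add(add(SZ, S^4(Z)), add(Z, SSZ)), add(add(SZ, Z), Z))
  →1  add(add(S(add(Z, S^4(Z))), add(Z, SSZ)), add(add(SZ, Z), Z))
  →2  add(S(add(add(Z, S^4(Z)), add(Z, SSZ))), add(add(SZ, Z), Z))
  →3  S(add(add(add(Z, S^4(Z)), add(Z, SSZ)), add(add(SZ, Z), Z)))
  →4  S(add(add(S^4(Z), add(Z, SSZ)), add(add(SZ, Z), Z)))
  →5  S(add(S(add(SSSZ, add(Z, SSZ))), add(add(SZ, Z), Z)))
  →6  S(S(add(add(SSSZ, add(Z, SSZ)), add(add(SZ, Z), Z))))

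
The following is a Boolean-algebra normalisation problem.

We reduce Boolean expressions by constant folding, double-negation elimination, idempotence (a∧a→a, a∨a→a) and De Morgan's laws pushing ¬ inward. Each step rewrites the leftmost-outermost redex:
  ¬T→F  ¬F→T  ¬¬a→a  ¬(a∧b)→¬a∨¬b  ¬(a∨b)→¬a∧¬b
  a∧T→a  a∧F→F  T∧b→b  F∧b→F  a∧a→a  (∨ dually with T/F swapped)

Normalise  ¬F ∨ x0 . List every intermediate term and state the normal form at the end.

Answer: normal form = T  (in 2 steps)

Reduction:
  start: ¬F ∨ x0
  →1  T ∨ x0
  →2  T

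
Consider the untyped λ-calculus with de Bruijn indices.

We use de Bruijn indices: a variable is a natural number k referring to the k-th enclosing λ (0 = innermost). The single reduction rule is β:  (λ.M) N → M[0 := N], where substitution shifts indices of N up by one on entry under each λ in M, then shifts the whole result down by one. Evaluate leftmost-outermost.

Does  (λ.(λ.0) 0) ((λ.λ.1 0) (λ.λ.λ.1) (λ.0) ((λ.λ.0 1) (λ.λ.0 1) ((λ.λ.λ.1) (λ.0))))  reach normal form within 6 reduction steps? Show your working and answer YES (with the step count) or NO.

  start: (λ.(λ.0) 0) ((λ.λ.1 0) (λ.λ.λ.1) (λ.0) ((λ.λ.0 1) (λ.λ.0 1) ((λ.λ.λ.1) (λ.0))))
  step 1: (λ.0) ((λ.λ.1 0) (λ.λ.λ.1) (λ.0) ((λ.λ.0 1) (λ.λ.0 1) ((λ.λ.λ.1) (λ.0))))
  step 2: (λ.λ.1 0) (λ.λ.λ.1) (λ.0) ((λ.λ.0 1) (λ.λ.0 1) ((λ.λ.λ.1) (λ.0)))
  step 3: (λ.(λ.λ.λ.1) 0) (λ.0) ((λ.λ.0 1) (λ.λ.0 1) ((λ.λ.λ.1) (λ.0)))
  step 4: (λ.λ.λ.1) (λ.0) ((λ.λ.0 1) (λ.λ.0 1) ((λ.λ.λ.1) (λ.0)))
  step 5: (λ.λ.1) ((λ.λ.0 1) (λ.λ.0 1) ((λ.λ.λ.1) (λ.0)))
  step 6: λ.(λ.λ.0 1) (λ.λ.0 1) ((λ.λ.λ.1) (λ.0))

Answer: NO — after 6 steps the term is λ.(λ.λ.0 1) (λ.λ.0 1) ((λ.λ.λ.1) (λ.0)), not yet normal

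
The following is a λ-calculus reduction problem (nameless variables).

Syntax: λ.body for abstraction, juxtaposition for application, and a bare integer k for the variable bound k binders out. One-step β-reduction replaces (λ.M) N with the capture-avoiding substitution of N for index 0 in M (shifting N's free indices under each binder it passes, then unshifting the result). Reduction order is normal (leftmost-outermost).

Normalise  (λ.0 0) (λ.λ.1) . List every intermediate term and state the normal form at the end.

Answer: normal form = λ.λ.λ.1  (in 2 steps)

Derivation:
  start: (λ.0 0) (λ.λ.1)
  →1  (λ.λ.1) (λ.λ.1)
  →2  λ.λ.λ.1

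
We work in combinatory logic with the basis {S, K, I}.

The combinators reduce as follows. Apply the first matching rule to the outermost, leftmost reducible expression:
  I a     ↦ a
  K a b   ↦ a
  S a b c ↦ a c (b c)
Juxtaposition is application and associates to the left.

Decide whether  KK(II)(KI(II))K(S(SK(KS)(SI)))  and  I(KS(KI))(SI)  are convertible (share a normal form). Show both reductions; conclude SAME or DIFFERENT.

Term A:
  start: KK(II)(KI(II))K(S(SK(KS)(SI)))
  step 1: K(KI(II))K(S(SK(KS)(SI)))
  step 2: KI(II)(S(SK(KS)(SI)))
  step 3: I(S(SK(KS)(SI)))
  step 4: S(SK(KS)(SI))
  step 5: S(K(SI)(KS(SI)))
  step 6: S(SI)

Term B:
  start: I(KS(KI))(SI)
  step 1: KS(KI)(SI)
  step 2: S(SI)

Answer: SAME — A ⇓ S(SI), B ⇓ S(SI)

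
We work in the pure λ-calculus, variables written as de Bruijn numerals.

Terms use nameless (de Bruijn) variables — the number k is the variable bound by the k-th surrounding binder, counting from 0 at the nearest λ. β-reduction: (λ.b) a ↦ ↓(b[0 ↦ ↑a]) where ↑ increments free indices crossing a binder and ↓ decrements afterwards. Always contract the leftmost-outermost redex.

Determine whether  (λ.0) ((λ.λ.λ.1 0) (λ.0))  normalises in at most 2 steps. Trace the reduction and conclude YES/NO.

Answer: YES — reaches normal form λ.λ.1 0 in 2 ≤ 2 steps

Derivation:
  start: (λ.0) ((λ.λ.λ.1 0) (λ.0))
  →1  (λ.λ.λ.1 0) (λ.0)
  →2  λ.λ.1 0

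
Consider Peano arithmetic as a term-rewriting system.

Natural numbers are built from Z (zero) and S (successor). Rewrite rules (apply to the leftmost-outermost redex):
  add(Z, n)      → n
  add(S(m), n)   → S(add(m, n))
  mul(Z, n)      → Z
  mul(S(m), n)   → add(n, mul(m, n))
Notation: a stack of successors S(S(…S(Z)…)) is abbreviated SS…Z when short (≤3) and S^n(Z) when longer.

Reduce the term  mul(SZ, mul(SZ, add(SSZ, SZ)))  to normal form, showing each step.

  start: mul(SZ, mul(SZ, add(SSZ, SZ)))
  [1] add(mul(SZ, add(SSZ, SZ)), mul(Z, mul(SZ, add(SSZ, SZ))))
  [2] add(add(add(SSZ, SZ), mul(Z, add(SSZ, SZ))), mul(Z, mul(SZ, add(SSZ, SZ))))
  [3] add(add(S(add(SZ, SZ)), mul(Z, add(SSZ, SZ))), mul(Z, mul(SZ, add(SSZ, SZ))))
  [4] add(S(add(add(SZ, SZ), mul(Z, add(SSZ, SZ)))), mul(Z, mul(SZ, add(SSZ, SZ))))
  [5] S(add(add(add(SZ, SZ), mul(Z, add(SSZ, SZ))), mul(Z, mul(SZ, add(SSZ, SZ)))))
  [6] S(add(add(S(add(Z, SZ)), mul(Z, add(SSZ, SZ))), mul(Z, mul(SZ, add(SSZ, SZ)))))
  [7] S(add(S(add(add(Z, SZ), mul(Z, add(SSZ, SZ)))), mul(Z, mul(SZ, add(SSZ, SZ)))))
  [8] S(S(add(add(add(Z, SZ), mul(Z, add(SSZ, SZ))), mul(Z, mul(SZ, add(SSZ, SZ))))))
  [9] S(S(add(add(SZ, mul(Z, add(SSZ, SZ))), mul(Z, mul(SZ, add(SSZ, SZ))))))
  [10] S(S(add(S(add(Z, mul(Z, add(SSZ, SZ)))), mul(Z, mul(SZ, add(SSZ, SZ))))))
  [11] S(S(S(add(add(Z, mul(Z, add(SSZ, SZ))), mul(Z, mul(SZ, add(SSZ, SZ)))))))
  [12] S(S(S(add(mul(Z, add(SSZ, SZ)), mul(Z, mul(SZ, add(SSZ, SZ)))))))
  [13] S(S(S(add(Z, mul(Z, mul(SZ, add(SSZ, SZ)))))))
  [14] S(S(S(mul(Z, mul(SZ, add(SSZ, SZ))))))
  [15] SSSZ

Answer: normal form = SSSZ  (in 15 steps)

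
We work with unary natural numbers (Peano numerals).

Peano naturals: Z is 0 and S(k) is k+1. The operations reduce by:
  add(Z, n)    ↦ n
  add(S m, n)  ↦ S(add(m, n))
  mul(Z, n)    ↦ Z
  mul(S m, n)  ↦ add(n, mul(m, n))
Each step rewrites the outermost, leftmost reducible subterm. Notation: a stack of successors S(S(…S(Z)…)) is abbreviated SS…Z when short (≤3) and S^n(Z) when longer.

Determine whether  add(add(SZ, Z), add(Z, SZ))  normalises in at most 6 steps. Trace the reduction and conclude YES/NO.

  start: add(add(SZ, Z), add(Z, SZ))
  →1  add(S(add(Z, Z)), add(Z, SZ))
  →2  S(add(add(Z, Z), add(Z, SZ)))
  →3  S(add(Z, add(Z, SZ)))
  →4  S(add(Z, SZ))
  →5  SSZ

Answer: YES — reaches normal form SSZ in 5 ≤ 6 steps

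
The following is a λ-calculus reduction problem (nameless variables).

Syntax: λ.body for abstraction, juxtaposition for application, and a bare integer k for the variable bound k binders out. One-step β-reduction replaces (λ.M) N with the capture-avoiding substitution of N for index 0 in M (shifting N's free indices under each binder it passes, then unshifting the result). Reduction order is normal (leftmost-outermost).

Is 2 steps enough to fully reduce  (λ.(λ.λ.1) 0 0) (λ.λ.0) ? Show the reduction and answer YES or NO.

Answer: NO — after 2 steps the term is (λ.λ.λ.0) (λ.λ.0), not yet normal

Derivation:
  start: (λ.(λ.λ.1) 0 0) (λ.λ.0)
  →1  (λ.λ.1) (λ.λ.0) (λ.λ.0)
  →2  (λ.λ.λ.0) (λ.λ.0)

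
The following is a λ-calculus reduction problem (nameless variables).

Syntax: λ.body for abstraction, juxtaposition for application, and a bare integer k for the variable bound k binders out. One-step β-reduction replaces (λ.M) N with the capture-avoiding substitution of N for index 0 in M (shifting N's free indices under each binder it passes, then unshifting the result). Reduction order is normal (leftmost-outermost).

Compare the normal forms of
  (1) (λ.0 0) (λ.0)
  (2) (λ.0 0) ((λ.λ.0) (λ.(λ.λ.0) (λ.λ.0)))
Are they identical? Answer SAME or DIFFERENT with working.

Term A:
  start: (λ.0 0) (λ.0)
  step 1: (λ.0) (λ.0)
  step 2: λ.0

Term B:
  start: (λ.0 0) ((λ.λ.0) (λ.(λ.λ.0) (λ.λ.0)))
  step 1: (λ.λ.0) (λ.(λ.λ.0) (λ.λ.0)) ((λ.λ.0) (λ.(λ.λ.0) (λ.λ.0)))
  step 2: (λ.0) ((λ.λ.0) (λ.(λ.λ.0) (λ.λ.0)))
  step 3: (λ.λ.0) (λ.(λ.λ.0) (λ.λ.0))
  step 4: λ.0

Answer: SAME — A ⇓ λ.0, B ⇓ λ.0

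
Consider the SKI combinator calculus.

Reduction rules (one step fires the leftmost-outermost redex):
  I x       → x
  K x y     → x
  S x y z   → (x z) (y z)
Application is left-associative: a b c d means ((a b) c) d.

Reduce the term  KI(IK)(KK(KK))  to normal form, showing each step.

  start: KI(IK)(KK(KK))
  step 1: I(KK(KK))
  step 2: KK(KK)
  step 3: K

Answer: normal form = K  (in 3 steps)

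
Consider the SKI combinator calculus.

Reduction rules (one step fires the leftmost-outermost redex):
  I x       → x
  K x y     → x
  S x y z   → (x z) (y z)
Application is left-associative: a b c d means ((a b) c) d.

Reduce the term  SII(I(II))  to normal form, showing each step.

Answer: normal form = I  (in 8 steps)

Working:
  start: SII(I(II))
  [1] I(I(II))(I(I(II)))
  [2] I(II)(I(I(II)))
  [3] II(I(I(II)))
  [4] I(I(I(II)))
  [5] I(I(II))
  [6] I(II)
  [7] II
  [8] I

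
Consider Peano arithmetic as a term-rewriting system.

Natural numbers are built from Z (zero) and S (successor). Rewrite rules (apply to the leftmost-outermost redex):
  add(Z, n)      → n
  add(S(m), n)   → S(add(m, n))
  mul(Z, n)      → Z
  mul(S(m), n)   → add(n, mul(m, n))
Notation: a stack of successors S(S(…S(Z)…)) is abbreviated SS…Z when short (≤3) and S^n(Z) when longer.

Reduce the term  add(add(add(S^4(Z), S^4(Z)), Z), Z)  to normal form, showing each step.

  start: add(add(add(S^4(Z), S^4(Z)), Z), Z)
  [1] add(add(S(add(SSSZ, S^4(Z))), Z), Z)
  [2] add(S(add(add(SSSZ, S^4(Z)), Z)), Z)
  [3] S(add(add(add(SSSZ, S^4(Z)), Z), Z))
  [4] S(add(add(S(add(SSZ, S^4(Z))), Z), Z))
  [5] S(add(S(add(add(SSZ, S^4(Z)), Z)), Z))
  [6] S(S(add(add(add(SSZ, S^4(Z)), Z), Z)))
  [7] S(S(add(add(S(add(SZ, S^4(Z))), Z), Z)))
  [8] S(S(add(S(add(add(SZ, S^4(Z)), Z)), Z)))
  [9] S(S(S(add(add(add(SZ, S^4(Z)), Z), Z))))
  [10] S(S(S(add(add(S(add(Z, S^4(Z))), Z), Z))))
  [11] S(S(S(add(S(add(add(Z, S^4(Z)), Z)), Z))))
  [12] S(S(S(S(add(add(add(Z, S^4(Z)), Z), Z)))))
  [13] S(S(S(S(add(add(S^4(Z), Z), Z)))))
  [14] S(S(S(S(add(S(add(SSSZ, Z)), Z)))))
  [15] S(S(S(S(S(add(add(SSSZ, Z), Z))))))
  [16] S(S(S(S(S(add(S(add(SSZ, Z)), Z))))))
  [17] S(S(S(S(S(S(add(add(SSZ, Z), Z)))))))
  [18] S(S(S(S(S(S(add(S(add(SZ, Z)), Z)))))))
  [19] S(S(S(S(S(S(S(add(add(SZ, Z), Z))))))))
  [20] S(S(S(S(S(S(S(add(S(add(Z, Z)), Z))))))))
  [21] S(S(S(S(S(S(S(S(add(add(Z, Z), Z)))))))))
  [22] S(S(S(S(S(S(S(S(add(Z, Z)))))))))
  [23] S^8(Z)

Answer: normal form = S^8(Z)  (in 23 steps)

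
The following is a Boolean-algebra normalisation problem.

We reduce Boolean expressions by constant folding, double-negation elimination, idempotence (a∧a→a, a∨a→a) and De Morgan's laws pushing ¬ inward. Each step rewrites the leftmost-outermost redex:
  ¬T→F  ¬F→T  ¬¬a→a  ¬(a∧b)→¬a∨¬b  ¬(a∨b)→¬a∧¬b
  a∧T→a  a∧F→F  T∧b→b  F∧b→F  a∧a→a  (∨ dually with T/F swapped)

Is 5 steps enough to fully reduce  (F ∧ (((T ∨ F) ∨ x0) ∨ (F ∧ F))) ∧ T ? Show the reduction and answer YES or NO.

Answer: YES — reaches normal form F in 2 ≤ 5 steps

Reduction:
  start: (F ∧ (((T ∨ F) ∨ x0) ∨ (F ∧ F))) ∧ T
  [1] F ∧ (((T ∨ F) ∨ x0) ∨ (F ∧ F))
  [2] F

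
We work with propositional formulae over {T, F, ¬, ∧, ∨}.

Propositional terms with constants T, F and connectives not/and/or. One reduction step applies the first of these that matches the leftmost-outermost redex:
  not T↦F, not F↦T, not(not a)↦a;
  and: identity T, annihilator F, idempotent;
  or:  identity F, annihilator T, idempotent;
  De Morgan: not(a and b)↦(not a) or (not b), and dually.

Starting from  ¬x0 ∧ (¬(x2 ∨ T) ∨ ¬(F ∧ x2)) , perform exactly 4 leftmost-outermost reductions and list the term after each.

  start: ¬x0 ∧ (¬(x2 ∨ T) ∨ ¬(F ∧ x2))
  step 1: ¬x0 ∧ ((¬x2 ∧ ¬T) ∨ ¬(F ∧ x2))
  step 2: ¬x0 ∧ ((¬x2 ∧ F) ∨ ¬(F ∧ x2))
  step 3: ¬x0 ∧ (F ∨ ¬(F ∧ x2))
  step 4: ¬x0 ∧ ¬(F ∧ x2)

Answer: after 4 steps: ¬x0 ∧ ¬(F ∧ x2)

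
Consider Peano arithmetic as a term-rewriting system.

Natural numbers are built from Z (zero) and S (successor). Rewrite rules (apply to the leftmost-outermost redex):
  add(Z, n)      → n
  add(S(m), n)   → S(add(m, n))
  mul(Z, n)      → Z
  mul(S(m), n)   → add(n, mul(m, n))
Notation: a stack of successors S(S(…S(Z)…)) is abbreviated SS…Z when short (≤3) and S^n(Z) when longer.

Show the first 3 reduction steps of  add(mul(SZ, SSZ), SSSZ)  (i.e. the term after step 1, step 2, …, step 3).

  start: add(mul(SZ, SSZ), SSSZ)
  step 1: add(add(SSZ, mul(Z, SSZ)), SSSZ)
  step 2: add(S(add(SZ, mul(Z, SSZ))), SSSZ)
  step 3: S(add(add(SZ, mul(Z, SSZ)), SSSZ))

Answer: after 3 steps: S(add(add(SZ, mul(Z, SSZ)), SSSZ))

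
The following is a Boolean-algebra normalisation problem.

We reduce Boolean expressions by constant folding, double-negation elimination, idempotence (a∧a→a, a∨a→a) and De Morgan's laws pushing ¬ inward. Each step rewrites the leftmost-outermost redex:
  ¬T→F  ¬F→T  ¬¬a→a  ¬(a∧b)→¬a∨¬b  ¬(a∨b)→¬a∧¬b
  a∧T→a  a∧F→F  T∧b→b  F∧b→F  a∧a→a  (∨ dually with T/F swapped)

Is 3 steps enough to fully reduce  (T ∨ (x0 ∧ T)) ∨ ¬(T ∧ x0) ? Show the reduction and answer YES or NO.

  start: (T ∨ (x0 ∧ T)) ∨ ¬(T ∧ x0)
  →1  T ∨ ¬(T ∧ x0)
  →2  T

Answer: YES — reaches normal form T in 2 ≤ 3 steps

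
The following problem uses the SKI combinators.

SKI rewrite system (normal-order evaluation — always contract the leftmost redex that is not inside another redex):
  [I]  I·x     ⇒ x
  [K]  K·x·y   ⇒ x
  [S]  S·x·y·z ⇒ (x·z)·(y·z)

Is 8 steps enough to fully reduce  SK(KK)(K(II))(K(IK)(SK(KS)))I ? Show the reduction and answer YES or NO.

  start: SK(KK)(K(II))(K(IK)(SK(KS)))I
  step 1: K(K(II))(KK(K(II)))(K(IK)(SK(KS)))I
  step 2: K(II)(K(IK)(SK(KS)))I
  step 3: III
  step 4: II
  step 5: I

Answer: YES — reaches normal form I in 5 ≤ 8 steps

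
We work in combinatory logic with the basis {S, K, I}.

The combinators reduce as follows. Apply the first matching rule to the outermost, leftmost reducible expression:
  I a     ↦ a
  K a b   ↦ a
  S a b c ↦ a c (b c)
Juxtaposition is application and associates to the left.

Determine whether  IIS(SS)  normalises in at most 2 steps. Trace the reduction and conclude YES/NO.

Answer: YES — reaches normal form S(SS) in 2 ≤ 2 steps

Working:
  start: IIS(SS)
  →1  IS(SS)
  →2  S(SS)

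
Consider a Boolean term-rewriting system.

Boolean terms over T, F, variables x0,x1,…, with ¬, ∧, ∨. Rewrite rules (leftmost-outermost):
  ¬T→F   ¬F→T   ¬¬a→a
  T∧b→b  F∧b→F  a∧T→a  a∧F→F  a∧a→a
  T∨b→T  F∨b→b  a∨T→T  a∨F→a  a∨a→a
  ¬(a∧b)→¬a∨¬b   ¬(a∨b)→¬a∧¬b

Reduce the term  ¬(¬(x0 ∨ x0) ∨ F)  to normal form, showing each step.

Answer: normal form = x0  (in 5 steps)

Working:
  start: ¬(¬(x0 ∨ x0) ∨ F)
  [1] ¬¬(x0 ∨ x0) ∧ ¬F
  [2] (x0 ∨ x0) ∧ ¬F
  [3] x0 ∧ ¬F
  [4] x0 ∧ T
  [5] x0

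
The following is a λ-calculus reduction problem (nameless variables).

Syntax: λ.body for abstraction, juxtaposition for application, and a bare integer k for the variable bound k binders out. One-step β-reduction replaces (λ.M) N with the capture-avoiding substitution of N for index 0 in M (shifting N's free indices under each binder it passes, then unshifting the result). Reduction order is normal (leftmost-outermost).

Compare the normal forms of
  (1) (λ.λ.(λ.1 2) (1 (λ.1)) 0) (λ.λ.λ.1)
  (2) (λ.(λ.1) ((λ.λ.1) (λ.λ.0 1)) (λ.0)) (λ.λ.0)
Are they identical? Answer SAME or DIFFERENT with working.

Answer: DIFFERENT — A ⇓ λ.0 (λ.λ.λ.1) 0, B ⇓ λ.0

Derivation:
Term A:
  start: (λ.λ.(λ.1 2) (1 (λ.1)) 0) (λ.λ.λ.1)
  [1] λ.(λ.1 (λ.λ.λ.1)) ((λ.λ.λ.1) (λ.1)) 0
  [2] λ.0 (λ.λ.λ.1) 0

Term B:
  start: (λ.(λ.1) ((λ.λ.1) (λ.λ.0 1)) (λ.0)) (λ.λ.0)
  [1] (λ.λ.λ.0) ((λ.λ.1) (λ.λ.0 1)) (λ.0)
  [2] (λ.λ.0) (λ.0)
  [3] λ.0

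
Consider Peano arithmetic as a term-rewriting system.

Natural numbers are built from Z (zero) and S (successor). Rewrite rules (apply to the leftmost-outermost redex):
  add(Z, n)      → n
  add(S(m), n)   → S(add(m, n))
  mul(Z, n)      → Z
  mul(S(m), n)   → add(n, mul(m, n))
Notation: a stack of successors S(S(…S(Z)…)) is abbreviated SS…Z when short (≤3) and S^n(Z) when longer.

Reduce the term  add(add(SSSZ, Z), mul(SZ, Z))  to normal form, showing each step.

  start: add(add(SSSZ, Z), mul(SZ, Z))
  step 1: add(S(add(SSZ, Z)), mul(SZ, Z))
  step 2: S(add(add(SSZ, Z), mul(SZ, Z)))
  step 3: S(add(S(add(SZ, Z)), mul(SZ, Z)))
  step 4: S(S(add(add(SZ, Z), mul(SZ, Z))))
  step 5: S(S(add(S(add(Z, Z)), mul(SZ, Z))))
  step 6: S(S(S(add(add(Z, Z), mul(SZ, Z)))))
  step 7: S(S(S(add(Z, mul(SZ, Z)))))
  step 8: S(S(S(mul(SZ, Z))))
  step 9: S(S(S(add(Z, mul(Z, Z)))))
  step 10: S(S(S(mul(Z, Z))))
  step 11: SSSZ

Answer: normal form = SSSZ  (in 11 steps)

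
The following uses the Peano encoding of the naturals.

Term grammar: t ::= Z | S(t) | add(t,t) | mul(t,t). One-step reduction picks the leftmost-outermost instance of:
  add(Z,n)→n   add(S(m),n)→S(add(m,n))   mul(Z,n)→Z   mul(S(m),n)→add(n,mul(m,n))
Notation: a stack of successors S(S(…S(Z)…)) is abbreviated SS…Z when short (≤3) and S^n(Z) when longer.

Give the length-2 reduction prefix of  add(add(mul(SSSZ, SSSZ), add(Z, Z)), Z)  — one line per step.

Answer: after 2 steps: add(add(S(add(SSZ, mul(SSZ, SSSZ))), add(Z, Z)), Z)

Working:
  start: add(add(mul(SSSZ, SSSZ), add(Z, Z)), Z)
  step 1: add(add(add(SSSZ, mul(SSZ, SSSZ)), add(Z, Z)), Z)
  step 2: add(add(S(add(SSZ, mul(SSZ, SSSZ))), add(Z, Z)), Z)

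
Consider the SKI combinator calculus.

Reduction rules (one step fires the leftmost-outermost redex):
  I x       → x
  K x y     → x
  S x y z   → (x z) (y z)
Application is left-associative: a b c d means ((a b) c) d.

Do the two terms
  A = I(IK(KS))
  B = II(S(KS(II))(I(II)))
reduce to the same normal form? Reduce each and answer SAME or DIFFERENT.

Answer: DIFFERENT — A ⇓ K(KS), B ⇓ SSI

Derivation:
Term A:
  start: I(IK(KS))
  step 1: IK(KS)
  step 2: K(KS)

Term B:
  start: II(S(KS(II))(I(II)))
  step 1: I(S(KS(II))(I(II)))
  step 2: S(KS(II))(I(II))
  step 3: SS(I(II))
  step 4: SS(II)
  step 5: SSI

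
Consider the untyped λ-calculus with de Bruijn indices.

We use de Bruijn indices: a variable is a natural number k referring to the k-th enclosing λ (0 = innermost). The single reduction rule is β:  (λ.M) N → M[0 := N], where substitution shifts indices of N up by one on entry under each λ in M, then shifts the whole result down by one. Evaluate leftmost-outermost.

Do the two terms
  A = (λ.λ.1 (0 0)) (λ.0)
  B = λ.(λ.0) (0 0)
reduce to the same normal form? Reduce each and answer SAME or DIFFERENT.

Answer: SAME — A ⇓ λ.0 0, B ⇓ λ.0 0

Reduction:
Term A:
  start: (λ.λ.1 (0 0)) (λ.0)
  →1  λ.(λ.0) (0 0)
  →2  λ.0 0

Term B:
  start: λ.(λ.0) (0 0)
  →1  λ.0 0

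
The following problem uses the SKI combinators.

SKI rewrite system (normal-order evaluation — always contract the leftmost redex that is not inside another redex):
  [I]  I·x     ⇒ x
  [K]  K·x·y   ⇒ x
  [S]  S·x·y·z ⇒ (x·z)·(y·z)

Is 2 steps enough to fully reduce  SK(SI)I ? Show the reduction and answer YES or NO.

  start: SK(SI)I
  step 1: KI(SII)
  step 2: I

Answer: YES — reaches normal form I in 2 ≤ 2 steps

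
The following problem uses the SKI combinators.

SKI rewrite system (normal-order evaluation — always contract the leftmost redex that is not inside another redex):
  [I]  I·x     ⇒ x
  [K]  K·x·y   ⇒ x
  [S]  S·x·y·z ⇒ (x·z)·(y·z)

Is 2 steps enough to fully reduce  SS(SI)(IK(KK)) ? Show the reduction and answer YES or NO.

  start: SS(SI)(IK(KK))
  [1] S(IK(KK))(SI(IK(KK)))
  [2] S(K(KK))(SI(IK(KK)))

Answer: NO — after 2 steps the term is S(K(KK))(SI(IK(KK))), not yet normal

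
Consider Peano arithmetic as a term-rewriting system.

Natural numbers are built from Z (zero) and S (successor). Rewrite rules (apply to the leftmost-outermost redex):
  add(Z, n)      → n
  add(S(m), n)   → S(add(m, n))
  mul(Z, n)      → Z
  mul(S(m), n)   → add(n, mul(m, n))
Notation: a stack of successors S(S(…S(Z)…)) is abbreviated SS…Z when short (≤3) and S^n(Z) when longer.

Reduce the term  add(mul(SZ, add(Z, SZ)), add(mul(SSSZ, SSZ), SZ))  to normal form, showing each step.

Answer: normal form = S^8(Z)  (in 27 steps)

Derivation:
  start: add(mul(SZ, add(Z, SZ)), add(mul(SSSZ, SSZ), SZ))
  step 1: add(add(add(Z, SZ), mul(Z, add(Z, SZ))), add(mul(SSSZ, SSZ), SZ))
  step 2: add(add(SZ, mul(Z, add(Z, SZ))), add(mul(SSSZ, SSZ), SZ))
  step 3: add(S(add(Z, mul(Z, add(Z, SZ)))), add(mul(SSSZ, SSZ), SZ))
  step 4: S(add(add(Z, mul(Z, add(Z, SZ))), add(mul(SSSZ, SSZ), SZ)))
  step 5: S(add(mul(Z, add(Z, SZ)), add(mul(SSSZ, SSZ), SZ)))
  step 6: S(add(Z, add(mul(SSSZ, SSZ), SZ)))
  step 7: S(add(mul(SSSZ, SSZ), SZ))
  step 8: S(add(add(SSZ, mul(SSZ, SSZ)), SZ))
  step 9: S(add(S(add(SZ, mul(SSZ, SSZ))), SZ))
  step 10: S(S(add(add(SZ, mul(SSZ, SSZ)), SZ)))
  step 11: S(S(add(S(add(Z, mul(SSZ, SSZ))), SZ)))
  step 12: S(S(S(add(add(Z, mul(SSZ, SSZ)), SZ))))
  step 13: S(S(S(add(mul(SSZ, SSZ), SZ))))
  step 14: S(S(S(add(add(SSZ, mul(SZ, SSZ)), SZ))))
  step 15: S(S(S(add(S(add(SZ, mul(SZ, SSZ))), SZ))))
  step 16: S(S(S(S(add(add(SZ, mul(SZ, SSZ)), SZ)))))
  step 17: S(S(S(S(add(S(add(Z, mul(SZ, SSZ))), SZ)))))
  step 18: S(S(S(S(S(add(add(Z, mul(SZ, SSZ)), SZ))))))
  step 19: S(S(S(S(S(add(mul(SZ, SSZ), SZ))))))
  step 20: S(S(S(S(S(add(add(SSZ, mul(Z, SSZ)), SZ))))))
  step 21: S(S(S(S(S(add(S(add(SZ, mul(Z, SSZ))), SZ))))))
  step 22: S(S(S(S(S(S(add(add(SZ, mul(Z, SSZ)), SZ)))))))
  step 23: S(S(S(S(S(S(add(S(add(Z, mul(Z, SSZ))), SZ)))))))
  step 24: S(S(S(S(S(S(S(add(add(Z, mul(Z, SSZ)), SZ))))))))
  step 25: S(S(S(S(S(S(S(add(mul(Z, SSZ), SZ))))))))
  step 26: S(S(S(S(S(S(S(add(Z, SZ))))))))
  step 27: S^8(Z)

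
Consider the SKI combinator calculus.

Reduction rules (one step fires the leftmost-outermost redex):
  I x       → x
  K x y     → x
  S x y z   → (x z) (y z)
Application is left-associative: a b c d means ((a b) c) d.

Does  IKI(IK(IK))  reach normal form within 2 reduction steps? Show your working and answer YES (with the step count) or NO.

Answer: YES — reaches normal form I in 2 ≤ 2 steps

Derivation:
  start: IKI(IK(IK))
  step 1: KI(IK(IK))
  step 2: I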